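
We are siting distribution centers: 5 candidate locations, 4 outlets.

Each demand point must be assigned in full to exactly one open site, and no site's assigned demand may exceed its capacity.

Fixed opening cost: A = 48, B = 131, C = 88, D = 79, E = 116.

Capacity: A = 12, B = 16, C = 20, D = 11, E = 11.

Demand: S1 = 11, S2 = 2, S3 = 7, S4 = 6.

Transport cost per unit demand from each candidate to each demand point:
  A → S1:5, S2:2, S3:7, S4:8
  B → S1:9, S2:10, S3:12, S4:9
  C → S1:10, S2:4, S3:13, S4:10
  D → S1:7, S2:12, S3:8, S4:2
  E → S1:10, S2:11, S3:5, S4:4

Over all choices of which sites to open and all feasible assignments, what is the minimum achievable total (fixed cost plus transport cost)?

Open {A, C}; cheapest assignment that respects the capacities:
  A (cap 12, load 11): S1 — cost 11×5 = 55
  C (cap 20, load 15): S2, S3, S4 — cost 2×4 + 7×13 + 6×10 = 159
  Shipping 214, fixed 136 → total 350.
  Any other capacity-feasible assignment to {A, C} ships for at least 214.
Compare {A, D, E}: its best feasible assignment gives total 367.
Compare {A, C, D}: its best feasible assignment gives total 381.
Every other set of open sites that can feasibly serve all demand totals ≥ 367 even under its best assignment. Minimum: 350.

350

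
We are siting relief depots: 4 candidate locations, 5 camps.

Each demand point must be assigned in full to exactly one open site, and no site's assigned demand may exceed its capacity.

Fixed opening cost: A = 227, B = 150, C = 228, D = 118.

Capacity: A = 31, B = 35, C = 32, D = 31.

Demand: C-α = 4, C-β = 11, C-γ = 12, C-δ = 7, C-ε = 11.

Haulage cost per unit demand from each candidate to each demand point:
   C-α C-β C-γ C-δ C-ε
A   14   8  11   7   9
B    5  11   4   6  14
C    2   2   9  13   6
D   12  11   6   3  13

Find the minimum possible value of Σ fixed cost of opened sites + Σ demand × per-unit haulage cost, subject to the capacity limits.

Open {C, D}; cheapest assignment that respects the capacities:
  C (cap 32, load 26): C-α, C-β, C-ε — cost 4×2 + 11×2 + 11×6 = 96
  D (cap 31, load 19): C-γ, C-δ — cost 12×6 + 7×3 = 93
  Shipping 189, fixed 346 → total 535.
  Any other capacity-feasible assignment to {C, D} ships for at least 189.
Compare {B, C}: its best feasible assignment gives total 564.
Compare {B, D}: its best feasible assignment gives total 621.
Every other set of open sites that can feasibly serve all demand totals ≥ 564 even under its best assignment. Minimum: 535.

535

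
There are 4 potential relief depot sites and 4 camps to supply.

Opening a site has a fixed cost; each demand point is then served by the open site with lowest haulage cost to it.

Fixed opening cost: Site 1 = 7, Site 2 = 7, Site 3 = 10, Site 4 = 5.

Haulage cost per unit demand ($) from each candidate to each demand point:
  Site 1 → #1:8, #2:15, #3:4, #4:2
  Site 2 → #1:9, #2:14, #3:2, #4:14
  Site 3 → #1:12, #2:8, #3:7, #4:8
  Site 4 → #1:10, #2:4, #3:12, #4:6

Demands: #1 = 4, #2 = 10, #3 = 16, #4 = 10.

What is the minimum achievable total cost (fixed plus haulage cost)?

Open {Site 1, Site 2, Site 4}: assign each demand point to its cheapest open site.
  #1→Site 1 4×8=32, #2→Site 4 10×4=40, #3→Site 2 16×2=32, #4→Site 1 10×2=20
  haulage cost 124, fixed 19 → total 143.
Compare {Site 1, Site 2, Site 3, Site 4}: haulage cost 124 + fixed 29 = 153.
Compare {Site 1, Site 4}: haulage cost 156 + fixed 12 = 168.
Compare {Site 1, Site 3, Site 4}: haulage cost 156 + fixed 22 = 178.
All other subsets cost ≥ 153. Minimum total cost: 143.

143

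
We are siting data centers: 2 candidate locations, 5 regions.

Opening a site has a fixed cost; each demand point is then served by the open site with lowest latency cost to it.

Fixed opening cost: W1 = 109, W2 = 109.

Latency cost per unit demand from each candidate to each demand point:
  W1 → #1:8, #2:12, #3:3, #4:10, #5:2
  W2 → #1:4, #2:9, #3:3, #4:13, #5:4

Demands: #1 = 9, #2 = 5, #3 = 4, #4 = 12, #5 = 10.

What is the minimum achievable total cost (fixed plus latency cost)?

Open {W1}: assign each demand point to its cheapest open site.
  #1→W1 9×8=72, #2→W1 5×12=60, #3→W1 4×3=12, #4→W1 12×10=120, #5→W1 10×2=20
  latency cost 284, fixed 109 → total 393.
Compare {W2}: latency cost 289 + fixed 109 = 398.
Compare {W1, W2}: latency cost 233 + fixed 218 = 451.

393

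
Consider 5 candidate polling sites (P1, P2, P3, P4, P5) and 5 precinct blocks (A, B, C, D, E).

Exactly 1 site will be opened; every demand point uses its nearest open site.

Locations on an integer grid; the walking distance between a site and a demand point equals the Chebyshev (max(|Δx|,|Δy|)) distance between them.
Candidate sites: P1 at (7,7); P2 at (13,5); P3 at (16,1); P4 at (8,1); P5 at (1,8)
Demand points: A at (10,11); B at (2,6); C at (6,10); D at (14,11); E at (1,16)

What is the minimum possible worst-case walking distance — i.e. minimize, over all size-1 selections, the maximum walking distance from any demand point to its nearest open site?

9

Open {P1}.
  Farthest demand point is E at walking distance 9 (to P1); all others are ≤ 9.
With {P2} the worst case is 12.
With {P5} the worst case is 13.
No size-1 selection achieves below 9.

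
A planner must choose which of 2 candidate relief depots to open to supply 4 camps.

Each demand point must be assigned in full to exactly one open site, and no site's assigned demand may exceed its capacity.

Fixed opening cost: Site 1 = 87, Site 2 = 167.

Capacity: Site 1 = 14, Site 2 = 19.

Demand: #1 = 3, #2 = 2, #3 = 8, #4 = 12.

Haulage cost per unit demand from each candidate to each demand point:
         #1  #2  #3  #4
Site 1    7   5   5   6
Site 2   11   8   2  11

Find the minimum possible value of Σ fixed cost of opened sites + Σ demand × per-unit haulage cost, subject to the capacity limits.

385

Open {Site 1, Site 2}; cheapest assignment that respects the capacities:
  Site 1 (cap 14, load 14): #2, #4 — cost 2×5 + 12×6 = 82
  Site 2 (cap 19, load 11): #1, #3 — cost 3×11 + 8×2 = 49
  Shipping 131, fixed 254 → total 385.
  Any other capacity-feasible assignment to {Site 1, Site 2} ships for at least 131.
Total demand is 25 and no other set of sites has combined capacity ≥ 25, so {Site 1, Site 2} is the only feasible choice of open sites. Minimum: 385.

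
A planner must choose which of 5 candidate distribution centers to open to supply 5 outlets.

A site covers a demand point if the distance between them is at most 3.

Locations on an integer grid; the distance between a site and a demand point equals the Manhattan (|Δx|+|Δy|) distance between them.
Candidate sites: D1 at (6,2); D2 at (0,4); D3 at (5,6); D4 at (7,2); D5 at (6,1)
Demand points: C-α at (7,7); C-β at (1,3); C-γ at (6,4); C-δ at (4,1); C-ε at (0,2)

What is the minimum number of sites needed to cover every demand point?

3

Coverage sets (demand points within 3 of each site):
  D1: {C-γ, C-δ}
  D2: {C-β, C-ε}
  D3: {C-α, C-γ}
  D4: {C-γ}
  D5: {C-γ, C-δ}
No 2 sites suffice: every size-2 union leaves at least one demand point uncovered.
But {D1, D2, D3} covers everything, so the minimum is 3.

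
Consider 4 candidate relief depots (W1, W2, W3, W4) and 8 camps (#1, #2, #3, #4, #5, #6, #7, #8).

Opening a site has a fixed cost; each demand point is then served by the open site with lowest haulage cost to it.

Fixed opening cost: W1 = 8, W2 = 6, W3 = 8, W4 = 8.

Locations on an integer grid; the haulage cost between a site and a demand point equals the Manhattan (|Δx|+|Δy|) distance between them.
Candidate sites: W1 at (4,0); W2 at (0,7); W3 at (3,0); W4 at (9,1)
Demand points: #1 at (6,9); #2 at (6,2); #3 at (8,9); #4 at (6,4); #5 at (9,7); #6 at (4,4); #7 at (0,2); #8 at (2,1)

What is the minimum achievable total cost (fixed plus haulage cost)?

Open {W1, W2}: assign each demand point to its cheapest open site.
  #1→W2 8, #2→W1 4, #3→W2 10, #4→W1 6, #5→W2 9, #6→W1 4, #7→W2 5, #8→W1 3
  haulage cost 49, fixed 14 → total 63.
Compare {W3, W4}: haulage cost 48 + fixed 16 = 64.
Compare {W1, W4}: haulage cost 49 + fixed 16 = 65.
Compare {W2, W3}: haulage cost 51 + fixed 14 = 65.
All other subsets cost ≥ 64. Minimum total cost: 63.

63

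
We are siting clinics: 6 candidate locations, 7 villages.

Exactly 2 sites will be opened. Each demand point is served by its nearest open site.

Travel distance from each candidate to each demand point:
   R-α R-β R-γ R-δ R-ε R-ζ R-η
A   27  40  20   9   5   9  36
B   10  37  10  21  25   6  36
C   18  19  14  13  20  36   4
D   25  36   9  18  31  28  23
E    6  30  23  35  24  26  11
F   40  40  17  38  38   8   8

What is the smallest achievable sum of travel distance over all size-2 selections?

Open {A, C}.
  R-α→C 18, R-β→C 19, R-γ→C 14, R-δ→A 9, R-ε→A 5, R-ζ→A 9, R-η→C 4  ⇒ total 78.
Compare {B, C}: total 82.
Compare {A, E}: total 90.
No size-2 selection does better; minimum is 78.

78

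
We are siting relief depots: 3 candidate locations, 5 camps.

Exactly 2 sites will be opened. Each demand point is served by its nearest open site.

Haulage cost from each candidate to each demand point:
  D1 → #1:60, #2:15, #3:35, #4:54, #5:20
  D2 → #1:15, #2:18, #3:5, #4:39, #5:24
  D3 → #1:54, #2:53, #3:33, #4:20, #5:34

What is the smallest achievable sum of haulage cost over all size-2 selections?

82

Open {D2, D3}.
  #1→D2 15, #2→D2 18, #3→D2 5, #4→D3 20, #5→D2 24  ⇒ total 82.
Compare {D1, D2}: total 94.
Compare {D1, D3}: total 142.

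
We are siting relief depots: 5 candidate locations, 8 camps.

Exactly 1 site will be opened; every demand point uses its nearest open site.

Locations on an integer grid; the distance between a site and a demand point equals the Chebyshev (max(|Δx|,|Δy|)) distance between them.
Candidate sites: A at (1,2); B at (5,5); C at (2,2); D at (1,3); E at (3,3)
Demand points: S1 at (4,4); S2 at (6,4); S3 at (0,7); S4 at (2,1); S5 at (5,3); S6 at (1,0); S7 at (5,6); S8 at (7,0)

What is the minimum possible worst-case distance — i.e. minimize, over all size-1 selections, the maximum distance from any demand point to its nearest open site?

Open {E}.
  Farthest demand point is S3 at distance 4 (to E); all others are ≤ 4.
With {B} the worst case is 5.
With {C} the worst case is 5.
No size-1 selection achieves below 4.

4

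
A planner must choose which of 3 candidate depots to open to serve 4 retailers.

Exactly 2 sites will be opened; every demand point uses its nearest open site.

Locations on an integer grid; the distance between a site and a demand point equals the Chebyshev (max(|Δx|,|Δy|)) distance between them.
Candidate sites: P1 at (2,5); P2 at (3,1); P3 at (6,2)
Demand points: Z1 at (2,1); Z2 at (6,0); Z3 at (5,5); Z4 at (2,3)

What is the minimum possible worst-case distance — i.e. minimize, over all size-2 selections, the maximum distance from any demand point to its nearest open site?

Open {P1, P2}.
  Farthest demand point is Z2 at distance 3 (to P2); all others are ≤ 3.
With {P2, P3} the worst case is 3.
With {P1, P3} the worst case is 4.
No size-2 selection achieves below 3.

3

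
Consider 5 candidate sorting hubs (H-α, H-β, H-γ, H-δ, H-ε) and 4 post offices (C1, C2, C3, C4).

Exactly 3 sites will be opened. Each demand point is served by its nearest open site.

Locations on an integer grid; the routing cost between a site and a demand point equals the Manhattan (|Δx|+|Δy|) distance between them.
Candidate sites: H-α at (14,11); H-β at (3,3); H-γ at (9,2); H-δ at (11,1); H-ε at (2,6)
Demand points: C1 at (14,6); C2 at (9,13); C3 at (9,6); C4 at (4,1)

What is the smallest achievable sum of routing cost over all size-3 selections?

19

Open {H-α, H-β, H-γ}.
  C1→H-α 5, C2→H-α 7, C3→H-γ 4, C4→H-β 3  ⇒ total 19.
Compare {H-α, H-β, H-δ}: total 22.
Compare {H-α, H-β, H-ε}: total 22.
No size-3 selection does better; minimum is 19.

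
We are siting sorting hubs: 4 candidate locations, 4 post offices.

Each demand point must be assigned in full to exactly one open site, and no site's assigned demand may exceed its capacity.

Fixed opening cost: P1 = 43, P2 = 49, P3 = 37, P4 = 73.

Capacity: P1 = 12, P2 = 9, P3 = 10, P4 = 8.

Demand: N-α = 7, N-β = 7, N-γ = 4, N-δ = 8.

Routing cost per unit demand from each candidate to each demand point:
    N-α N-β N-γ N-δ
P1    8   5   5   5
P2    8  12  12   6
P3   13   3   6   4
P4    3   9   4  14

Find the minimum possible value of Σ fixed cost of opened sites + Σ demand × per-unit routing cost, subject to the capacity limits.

255

Open {P1, P3, P4}; cheapest assignment that respects the capacities:
  P1 (cap 12, load 12): N-γ, N-δ — cost 4×5 + 8×5 = 60
  P3 (cap 10, load 7): N-β — cost 7×3 = 21
  P4 (cap 8, load 7): N-α — cost 7×3 = 21
  Shipping 102, fixed 153 → total 255.
  Any other capacity-feasible assignment to {P1, P3, P4} ships for at least 102.
Compare {P1, P2, P3}: its best feasible assignment gives total 266.
Compare {P1, P2, P4}: its best feasible assignment gives total 289.
Every other set of open sites that can feasibly serve all demand totals ≥ 266 even under its best assignment. Minimum: 255.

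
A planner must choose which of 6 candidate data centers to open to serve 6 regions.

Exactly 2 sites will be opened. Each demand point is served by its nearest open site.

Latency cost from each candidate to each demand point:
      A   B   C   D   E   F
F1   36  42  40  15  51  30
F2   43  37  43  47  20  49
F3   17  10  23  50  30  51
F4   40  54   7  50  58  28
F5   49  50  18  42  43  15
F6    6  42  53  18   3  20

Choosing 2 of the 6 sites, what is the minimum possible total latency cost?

Open {F3, F6}.
  A→F6 6, B→F3 10, C→F3 23, D→F6 18, E→F6 3, F→F6 20  ⇒ total 80.
Compare {F4, F6}: total 96.
Compare {F5, F6}: total 102.
No size-2 selection does better; minimum is 80.

80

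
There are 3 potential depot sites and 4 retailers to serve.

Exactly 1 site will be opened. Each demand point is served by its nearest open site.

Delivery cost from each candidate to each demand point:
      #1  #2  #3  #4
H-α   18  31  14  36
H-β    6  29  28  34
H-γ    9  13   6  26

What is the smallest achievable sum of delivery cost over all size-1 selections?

54

Open {H-γ}.
  #1→H-γ 9, #2→H-γ 13, #3→H-γ 6, #4→H-γ 26  ⇒ total 54.
Compare {H-β}: total 97.
Compare {H-α}: total 99.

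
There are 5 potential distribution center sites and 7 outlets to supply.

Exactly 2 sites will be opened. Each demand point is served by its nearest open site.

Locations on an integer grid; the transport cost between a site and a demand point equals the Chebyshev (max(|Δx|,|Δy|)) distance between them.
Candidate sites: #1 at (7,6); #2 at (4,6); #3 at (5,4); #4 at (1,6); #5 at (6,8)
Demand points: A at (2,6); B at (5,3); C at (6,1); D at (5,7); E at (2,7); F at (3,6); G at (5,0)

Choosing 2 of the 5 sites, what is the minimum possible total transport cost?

Open {#2, #3}.
  A→#2 2, B→#3 1, C→#3 3, D→#2 1, E→#2 2, F→#2 1, G→#3 4  ⇒ total 14.
Compare {#3, #4}: total 15.
Compare {#3, #5}: total 17.
No size-2 selection does better; minimum is 14.

14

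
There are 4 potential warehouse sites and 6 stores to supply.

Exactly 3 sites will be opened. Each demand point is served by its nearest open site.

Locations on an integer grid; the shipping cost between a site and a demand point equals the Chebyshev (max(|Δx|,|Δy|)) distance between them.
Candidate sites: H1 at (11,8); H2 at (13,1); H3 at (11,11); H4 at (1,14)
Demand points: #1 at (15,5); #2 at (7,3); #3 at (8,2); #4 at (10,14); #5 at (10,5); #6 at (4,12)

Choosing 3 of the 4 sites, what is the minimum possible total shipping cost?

24

Open {H1, H3, H4}.
  #1→H1 4, #2→H1 5, #3→H1 6, #4→H3 3, #5→H1 3, #6→H4 3  ⇒ total 24.
Compare {H2, H3, H4}: total 25.
Compare {H1, H2, H4}: total 26.
No size-3 selection does better; minimum is 24.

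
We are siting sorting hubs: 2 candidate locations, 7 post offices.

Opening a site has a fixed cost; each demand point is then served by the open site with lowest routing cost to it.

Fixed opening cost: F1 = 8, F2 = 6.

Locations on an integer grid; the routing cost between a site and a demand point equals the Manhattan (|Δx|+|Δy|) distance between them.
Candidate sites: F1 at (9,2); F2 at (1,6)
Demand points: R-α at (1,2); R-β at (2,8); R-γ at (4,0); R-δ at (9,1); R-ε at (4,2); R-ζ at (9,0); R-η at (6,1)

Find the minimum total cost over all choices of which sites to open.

Open {F1, F2}: assign each demand point to its cheapest open site.
  R-α→F2 4, R-β→F2 3, R-γ→F1 7, R-δ→F1 1, R-ε→F1 5, R-ζ→F1 2, R-η→F1 4
  routing cost 26, fixed 14 → total 40.
Compare {F1}: routing cost 40 + fixed 8 = 48.
Compare {F2}: routing cost 60 + fixed 6 = 66.

40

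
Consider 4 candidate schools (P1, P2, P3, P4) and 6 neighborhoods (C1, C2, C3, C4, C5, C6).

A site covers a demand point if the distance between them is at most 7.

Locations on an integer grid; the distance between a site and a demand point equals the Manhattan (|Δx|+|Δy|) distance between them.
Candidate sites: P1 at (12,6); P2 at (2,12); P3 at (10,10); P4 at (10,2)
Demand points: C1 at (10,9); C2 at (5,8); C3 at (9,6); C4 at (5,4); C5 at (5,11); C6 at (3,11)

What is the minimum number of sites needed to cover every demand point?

2

Coverage sets (demand points within 7 of each site):
  P1: {C1, C3}
  P2: {C2, C5, C6}
  P3: {C1, C2, C3, C5}
  P4: {C1, C3, C4}
No single site covers all 6 demand points.
But {P2, P4} covers everything, so the minimum is 2.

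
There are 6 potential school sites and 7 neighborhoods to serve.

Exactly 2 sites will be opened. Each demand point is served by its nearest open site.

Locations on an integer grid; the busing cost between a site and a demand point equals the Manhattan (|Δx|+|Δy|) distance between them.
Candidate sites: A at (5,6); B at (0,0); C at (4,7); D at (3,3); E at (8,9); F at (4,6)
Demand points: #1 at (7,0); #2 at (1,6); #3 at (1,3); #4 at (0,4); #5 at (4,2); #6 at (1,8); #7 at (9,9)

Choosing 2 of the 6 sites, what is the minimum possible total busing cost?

28

Open {D, E}.
  #1→D 7, #2→D 5, #3→D 2, #4→D 4, #5→D 2, #6→D 7, #7→E 1  ⇒ total 28.
Compare {C, D}: total 30.
Compare {D, F}: total 31.
No size-2 selection does better; minimum is 28.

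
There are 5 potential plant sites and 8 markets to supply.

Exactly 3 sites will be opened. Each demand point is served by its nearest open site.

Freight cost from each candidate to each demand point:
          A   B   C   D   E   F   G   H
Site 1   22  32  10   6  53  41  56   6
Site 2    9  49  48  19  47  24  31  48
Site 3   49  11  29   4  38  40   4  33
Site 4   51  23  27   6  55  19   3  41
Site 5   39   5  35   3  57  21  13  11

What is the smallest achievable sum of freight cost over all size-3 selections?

Open {Site 1, Site 2, Site 3}.
  A→Site 2 9, B→Site 3 11, C→Site 1 10, D→Site 3 4, E→Site 3 38, F→Site 2 24, G→Site 3 4, H→Site 1 6  ⇒ total 106.
Compare {Site 1, Site 3, Site 5}: total 109.
Compare {Site 1, Site 3, Site 4}: total 113.
No size-3 selection does better; minimum is 106.

106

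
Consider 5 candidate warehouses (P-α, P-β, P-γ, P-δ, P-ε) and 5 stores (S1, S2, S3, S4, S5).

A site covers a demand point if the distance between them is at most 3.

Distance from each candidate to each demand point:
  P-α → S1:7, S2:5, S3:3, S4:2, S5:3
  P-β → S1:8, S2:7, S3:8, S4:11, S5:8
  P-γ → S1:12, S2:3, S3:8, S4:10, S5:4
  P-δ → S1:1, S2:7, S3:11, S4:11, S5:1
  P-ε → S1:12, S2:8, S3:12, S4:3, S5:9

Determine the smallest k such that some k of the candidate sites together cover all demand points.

3

Coverage sets (demand points within 3 of each site):
  P-α: {S3, S4, S5}
  P-β: {}
  P-γ: {S2}
  P-δ: {S1, S5}
  P-ε: {S4}
No 2 sites suffice: every size-2 union leaves at least one demand point uncovered.
But {P-α, P-γ, P-δ} covers everything, so the minimum is 3.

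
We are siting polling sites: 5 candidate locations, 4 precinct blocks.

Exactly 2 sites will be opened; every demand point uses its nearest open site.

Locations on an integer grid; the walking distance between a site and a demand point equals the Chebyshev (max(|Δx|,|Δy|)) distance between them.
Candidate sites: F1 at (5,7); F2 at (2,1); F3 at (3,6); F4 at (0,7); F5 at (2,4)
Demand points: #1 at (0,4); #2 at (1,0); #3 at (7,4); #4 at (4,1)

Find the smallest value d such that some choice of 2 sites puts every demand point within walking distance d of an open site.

3

Open {F1, F2}.
  Farthest demand point is #1 at walking distance 3 (to F2); all others are ≤ 3.
With {F1, F5} the worst case is 4.
With {F2, F3} the worst case is 4.
No size-2 selection achieves below 3.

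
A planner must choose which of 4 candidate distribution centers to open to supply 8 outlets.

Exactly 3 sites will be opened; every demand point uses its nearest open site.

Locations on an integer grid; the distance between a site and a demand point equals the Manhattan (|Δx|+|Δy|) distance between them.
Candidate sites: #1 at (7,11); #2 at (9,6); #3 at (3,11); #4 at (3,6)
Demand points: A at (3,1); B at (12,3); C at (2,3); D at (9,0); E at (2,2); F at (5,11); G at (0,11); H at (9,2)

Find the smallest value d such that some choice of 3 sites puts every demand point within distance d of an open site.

6

Open {#2, #3, #4}.
  Farthest demand point is B at distance 6 (to #2); all others are ≤ 6.
With {#1, #2, #4} the worst case is 7.
With {#1, #2, #3} the worst case is 10.
No size-3 selection achieves below 6.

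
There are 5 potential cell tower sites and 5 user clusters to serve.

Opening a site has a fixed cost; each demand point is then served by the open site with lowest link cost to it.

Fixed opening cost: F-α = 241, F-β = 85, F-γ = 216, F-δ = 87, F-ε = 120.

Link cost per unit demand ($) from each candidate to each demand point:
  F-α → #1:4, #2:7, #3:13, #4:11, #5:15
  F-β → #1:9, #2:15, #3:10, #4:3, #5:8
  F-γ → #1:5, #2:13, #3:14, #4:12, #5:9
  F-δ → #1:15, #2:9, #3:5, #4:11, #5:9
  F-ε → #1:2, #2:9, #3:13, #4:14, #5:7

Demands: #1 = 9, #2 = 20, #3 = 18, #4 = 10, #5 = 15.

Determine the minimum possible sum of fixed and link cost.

673

Open {F-β, F-δ}: assign each demand point to its cheapest open site.
  #1→F-β 9×9=81, #2→F-δ 20×9=180, #3→F-δ 18×5=90, #4→F-β 10×3=30, #5→F-β 15×8=120
  link cost 501, fixed 172 → total 673.
Compare {F-δ, F-ε}: link cost 503 + fixed 207 = 710.
Compare {F-β, F-δ, F-ε}: link cost 423 + fixed 292 = 715.
Compare {F-β, F-ε}: link cost 513 + fixed 205 = 718.
All other subsets cost ≥ 710. Minimum total cost: 673.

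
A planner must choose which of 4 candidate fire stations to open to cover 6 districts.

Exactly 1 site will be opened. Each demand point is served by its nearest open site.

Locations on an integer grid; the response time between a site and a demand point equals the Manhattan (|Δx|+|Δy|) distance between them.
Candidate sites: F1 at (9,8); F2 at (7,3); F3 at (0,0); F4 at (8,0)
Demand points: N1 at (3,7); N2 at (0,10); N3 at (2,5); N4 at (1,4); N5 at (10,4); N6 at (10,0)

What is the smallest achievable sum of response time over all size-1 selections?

Open {F2}.
  N1→F2 8, N2→F2 14, N3→F2 7, N4→F2 7, N5→F2 4, N6→F2 6  ⇒ total 46.
Compare {F1}: total 54.
Compare {F3}: total 56.
No size-1 selection does better; minimum is 46.

46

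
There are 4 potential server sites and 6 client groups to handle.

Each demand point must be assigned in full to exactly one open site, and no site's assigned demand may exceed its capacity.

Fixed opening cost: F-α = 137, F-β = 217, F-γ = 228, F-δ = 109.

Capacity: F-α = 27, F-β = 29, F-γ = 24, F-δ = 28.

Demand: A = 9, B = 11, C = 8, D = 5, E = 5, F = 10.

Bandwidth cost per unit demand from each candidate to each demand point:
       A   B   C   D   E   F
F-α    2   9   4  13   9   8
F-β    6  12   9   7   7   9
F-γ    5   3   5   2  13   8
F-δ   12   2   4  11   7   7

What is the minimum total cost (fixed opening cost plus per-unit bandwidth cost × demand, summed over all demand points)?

488

Open {F-α, F-δ}; cheapest assignment that respects the capacities:
  F-α (cap 27, load 22): A, C, E — cost 9×2 + 8×4 + 5×9 = 95
  F-δ (cap 28, load 26): B, D, F — cost 11×2 + 5×11 + 10×7 = 147
  Shipping 242, fixed 246 → total 488.
  Any other capacity-feasible assignment to {F-α, F-δ} ships for at least 242.
Compare {F-γ, F-δ}: its best feasible assignment gives total 559.
Compare {F-α, F-γ}: its best feasible assignment gives total 591.
Every other set of open sites that can feasibly serve all demand totals ≥ 559 even under its best assignment. Minimum: 488.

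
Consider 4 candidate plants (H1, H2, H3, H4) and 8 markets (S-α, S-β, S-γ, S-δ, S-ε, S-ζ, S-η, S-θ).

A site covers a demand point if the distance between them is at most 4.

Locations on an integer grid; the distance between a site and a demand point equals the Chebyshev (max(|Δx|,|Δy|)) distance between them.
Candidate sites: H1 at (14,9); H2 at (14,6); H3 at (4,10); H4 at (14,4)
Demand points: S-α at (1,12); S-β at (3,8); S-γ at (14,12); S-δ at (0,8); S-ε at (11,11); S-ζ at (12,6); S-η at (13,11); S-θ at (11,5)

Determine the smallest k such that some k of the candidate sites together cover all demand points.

2

Coverage sets (demand points within 4 of each site):
  H1: {S-γ, S-ε, S-ζ, S-η, S-θ}
  H2: {S-ζ, S-θ}
  H3: {S-α, S-β, S-δ}
  H4: {S-ζ, S-θ}
No single site covers all 8 demand points.
But {H1, H3} covers everything, so the minimum is 2.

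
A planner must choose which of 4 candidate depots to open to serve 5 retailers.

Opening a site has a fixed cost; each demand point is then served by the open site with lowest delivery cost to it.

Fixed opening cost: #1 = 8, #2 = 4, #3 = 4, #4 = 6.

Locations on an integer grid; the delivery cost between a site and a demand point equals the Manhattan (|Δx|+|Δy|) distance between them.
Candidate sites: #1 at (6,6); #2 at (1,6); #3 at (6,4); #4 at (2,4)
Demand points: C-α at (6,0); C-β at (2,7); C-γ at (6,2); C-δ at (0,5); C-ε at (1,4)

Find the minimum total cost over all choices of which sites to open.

20

Open {#2, #3}: assign each demand point to its cheapest open site.
  C-α→#3 4, C-β→#2 2, C-γ→#3 2, C-δ→#2 2, C-ε→#2 2
  delivery cost 12, fixed 8 → total 20.
Compare {#3, #4}: delivery cost 13 + fixed 10 = 23.
Compare {#2, #3, #4}: delivery cost 11 + fixed 14 = 25.
Compare {#4}: delivery cost 21 + fixed 6 = 27.
All other subsets cost ≥ 23. Minimum total cost: 20.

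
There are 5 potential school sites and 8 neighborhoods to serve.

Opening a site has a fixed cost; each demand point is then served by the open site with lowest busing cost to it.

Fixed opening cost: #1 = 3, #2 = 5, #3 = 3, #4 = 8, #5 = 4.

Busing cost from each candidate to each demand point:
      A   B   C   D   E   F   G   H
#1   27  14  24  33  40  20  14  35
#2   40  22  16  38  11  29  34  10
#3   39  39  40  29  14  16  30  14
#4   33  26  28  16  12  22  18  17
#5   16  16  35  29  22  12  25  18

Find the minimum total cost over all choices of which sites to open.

129

Open {#1, #2, #4, #5}: assign each demand point to its cheapest open site.
  A→#5 16, B→#1 14, C→#2 16, D→#4 16, E→#2 11, F→#5 12, G→#1 14, H→#2 10
  busing cost 109, fixed 20 → total 129.
Compare {#2, #4, #5}: busing cost 115 + fixed 17 = 132.
Compare {#1, #2, #3, #4, #5}: busing cost 109 + fixed 23 = 132.
Compare {#1, #2, #5}: busing cost 122 + fixed 12 = 134.
All other subsets cost ≥ 132. Minimum total cost: 129.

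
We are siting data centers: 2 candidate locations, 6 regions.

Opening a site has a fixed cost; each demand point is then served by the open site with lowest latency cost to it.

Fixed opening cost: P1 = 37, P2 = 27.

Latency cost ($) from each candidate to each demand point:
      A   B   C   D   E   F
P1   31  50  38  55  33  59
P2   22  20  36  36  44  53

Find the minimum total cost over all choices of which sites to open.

238

Open {P2}: assign each demand point to its cheapest open site.
  A→P2 22, B→P2 20, C→P2 36, D→P2 36, E→P2 44, F→P2 53
  latency cost 211, fixed 27 → total 238.
Compare {P1, P2}: latency cost 200 + fixed 64 = 264.
Compare {P1}: latency cost 266 + fixed 37 = 303.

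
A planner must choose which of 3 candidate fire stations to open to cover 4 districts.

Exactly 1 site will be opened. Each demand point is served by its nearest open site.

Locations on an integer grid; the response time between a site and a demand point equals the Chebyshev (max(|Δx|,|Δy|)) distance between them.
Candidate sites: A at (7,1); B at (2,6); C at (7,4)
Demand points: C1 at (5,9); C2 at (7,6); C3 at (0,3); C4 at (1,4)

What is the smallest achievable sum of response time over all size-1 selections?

Open {B}.
  C1→B 3, C2→B 5, C3→B 3, C4→B 2  ⇒ total 13.
Compare {C}: total 20.
Compare {A}: total 26.

13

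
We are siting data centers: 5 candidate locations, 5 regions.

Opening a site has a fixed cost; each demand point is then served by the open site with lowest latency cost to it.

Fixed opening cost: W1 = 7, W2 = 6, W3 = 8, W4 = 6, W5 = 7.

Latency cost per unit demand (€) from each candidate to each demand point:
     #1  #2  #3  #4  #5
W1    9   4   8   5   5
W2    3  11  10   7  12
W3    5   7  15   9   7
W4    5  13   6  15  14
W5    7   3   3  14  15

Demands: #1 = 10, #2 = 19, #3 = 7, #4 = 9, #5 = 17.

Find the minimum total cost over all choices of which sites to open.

Open {W1, W2, W5}: assign each demand point to its cheapest open site.
  #1→W2 10×3=30, #2→W5 19×3=57, #3→W5 7×3=21, #4→W1 9×5=45, #5→W1 17×5=85
  latency cost 238, fixed 20 → total 258.
Compare {W1, W2, W4, W5}: latency cost 238 + fixed 26 = 264.
Compare {W1, W2, W3, W5}: latency cost 238 + fixed 28 = 266.
Compare {W1, W2, W3, W4, W5}: latency cost 238 + fixed 34 = 272.
All other subsets cost ≥ 264. Minimum total cost: 258.

258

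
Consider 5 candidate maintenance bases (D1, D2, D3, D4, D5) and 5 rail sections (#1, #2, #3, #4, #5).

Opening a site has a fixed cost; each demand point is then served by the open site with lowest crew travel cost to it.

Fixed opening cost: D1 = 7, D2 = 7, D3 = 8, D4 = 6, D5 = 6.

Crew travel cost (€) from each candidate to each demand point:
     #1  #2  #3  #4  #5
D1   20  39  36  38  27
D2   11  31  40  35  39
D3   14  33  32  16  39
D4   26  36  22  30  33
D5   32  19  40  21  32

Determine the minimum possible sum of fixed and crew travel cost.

123

Open {D3, D4, D5}: assign each demand point to its cheapest open site.
  #1→D3 14, #2→D5 19, #3→D4 22, #4→D3 16, #5→D5 32
  crew travel cost 103, fixed 20 → total 123.
Compare {D2, D4, D5}: crew travel cost 105 + fixed 19 = 124.
Compare {D1, D3, D4, D5}: crew travel cost 98 + fixed 27 = 125.
Compare {D1, D2, D4, D5}: crew travel cost 100 + fixed 26 = 126.
All other subsets cost ≥ 124. Minimum total cost: 123.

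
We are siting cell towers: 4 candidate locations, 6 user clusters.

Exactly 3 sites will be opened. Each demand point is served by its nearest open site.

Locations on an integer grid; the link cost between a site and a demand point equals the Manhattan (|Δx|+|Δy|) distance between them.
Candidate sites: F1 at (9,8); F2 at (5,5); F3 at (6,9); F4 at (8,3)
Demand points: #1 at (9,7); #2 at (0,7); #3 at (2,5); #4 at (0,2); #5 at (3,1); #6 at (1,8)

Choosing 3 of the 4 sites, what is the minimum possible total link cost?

Open {F1, F2, F3}.
  #1→F1 1, #2→F2 7, #3→F2 3, #4→F2 8, #5→F2 6, #6→F3 6  ⇒ total 31.
Compare {F1, F2, F4}: total 32.
Compare {F2, F3, F4}: total 35.
No size-3 selection does better; minimum is 31.

31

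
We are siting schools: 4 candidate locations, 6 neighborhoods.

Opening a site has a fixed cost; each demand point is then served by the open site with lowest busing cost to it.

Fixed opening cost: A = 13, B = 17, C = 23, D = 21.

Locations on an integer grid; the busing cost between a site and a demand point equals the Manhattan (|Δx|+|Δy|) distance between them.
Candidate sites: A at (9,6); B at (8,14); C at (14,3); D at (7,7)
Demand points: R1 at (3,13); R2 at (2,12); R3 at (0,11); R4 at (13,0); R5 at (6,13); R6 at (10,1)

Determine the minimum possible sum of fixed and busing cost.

74

Open {A, B}: assign each demand point to its cheapest open site.
  R1→B 6, R2→B 8, R3→B 11, R4→A 10, R5→B 3, R6→A 6
  busing cost 44, fixed 30 → total 74.
Compare {B, C}: busing cost 38 + fixed 40 = 78.
Compare {A}: busing cost 66 + fixed 13 = 79.
Compare {B}: busing cost 62 + fixed 17 = 79.
All other subsets cost ≥ 78. Minimum total cost: 74.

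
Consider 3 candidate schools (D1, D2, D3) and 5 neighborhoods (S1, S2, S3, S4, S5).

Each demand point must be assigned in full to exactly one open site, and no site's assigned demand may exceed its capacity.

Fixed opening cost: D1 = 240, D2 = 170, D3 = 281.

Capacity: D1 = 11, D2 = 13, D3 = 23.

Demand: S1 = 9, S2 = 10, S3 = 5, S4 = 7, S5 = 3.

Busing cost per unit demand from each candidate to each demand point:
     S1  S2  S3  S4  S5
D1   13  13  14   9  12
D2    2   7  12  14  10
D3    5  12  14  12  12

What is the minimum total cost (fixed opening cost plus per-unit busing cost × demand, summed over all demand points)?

Open {D2, D3}; cheapest assignment that respects the capacities:
  D2 (cap 13, load 13): S2, S5 — cost 10×7 + 3×10 = 100
  D3 (cap 23, load 21): S1, S3, S4 — cost 9×5 + 5×14 + 7×12 = 199
  Shipping 299, fixed 451 → total 750.
  Any other capacity-feasible assignment to {D2, D3} ships for at least 299.
Compare {D1, D2, D3}: its best feasible assignment gives total 969.
Every other set of open sites that can feasibly serve all demand totals ≥ 969 even under its best assignment. Minimum: 750.

750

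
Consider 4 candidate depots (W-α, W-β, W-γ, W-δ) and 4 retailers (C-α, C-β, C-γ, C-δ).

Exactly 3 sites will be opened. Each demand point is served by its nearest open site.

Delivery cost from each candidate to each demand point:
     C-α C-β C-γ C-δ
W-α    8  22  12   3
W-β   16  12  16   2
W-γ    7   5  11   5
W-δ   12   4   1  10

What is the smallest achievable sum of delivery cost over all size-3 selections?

14

Open {W-β, W-γ, W-δ}.
  C-α→W-γ 7, C-β→W-δ 4, C-γ→W-δ 1, C-δ→W-β 2  ⇒ total 14.
Compare {W-α, W-β, W-δ}: total 15.
Compare {W-α, W-γ, W-δ}: total 15.
No size-3 selection does better; minimum is 14.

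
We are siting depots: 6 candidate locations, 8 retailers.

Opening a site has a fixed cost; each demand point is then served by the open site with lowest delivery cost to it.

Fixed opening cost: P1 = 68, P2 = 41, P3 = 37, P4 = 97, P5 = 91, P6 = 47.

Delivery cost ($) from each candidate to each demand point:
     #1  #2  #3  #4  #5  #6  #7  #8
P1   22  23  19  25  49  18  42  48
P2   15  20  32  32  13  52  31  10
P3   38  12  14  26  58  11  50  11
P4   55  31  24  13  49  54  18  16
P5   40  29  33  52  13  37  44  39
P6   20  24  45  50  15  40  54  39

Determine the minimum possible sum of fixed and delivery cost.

Open {P2, P3}: assign each demand point to its cheapest open site.
  #1→P2 15, #2→P3 12, #3→P3 14, #4→P3 26, #5→P2 13, #6→P3 11, #7→P2 31, #8→P2 10
  delivery cost 132, fixed 78 → total 210.
Compare {P3, P6}: delivery cost 159 + fixed 84 = 243.
Compare {P2}: delivery cost 205 + fixed 41 = 246.
Compare {P3}: delivery cost 220 + fixed 37 = 257.
All other subsets cost ≥ 243. Minimum total cost: 210.

210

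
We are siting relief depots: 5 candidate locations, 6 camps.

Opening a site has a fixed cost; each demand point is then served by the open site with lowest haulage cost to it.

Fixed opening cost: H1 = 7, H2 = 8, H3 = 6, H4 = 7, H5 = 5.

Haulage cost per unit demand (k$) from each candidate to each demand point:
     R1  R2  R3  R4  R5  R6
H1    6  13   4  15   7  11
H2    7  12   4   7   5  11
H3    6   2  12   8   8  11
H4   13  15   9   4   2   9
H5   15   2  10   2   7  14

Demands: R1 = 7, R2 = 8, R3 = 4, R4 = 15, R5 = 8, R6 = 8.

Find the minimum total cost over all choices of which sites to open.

211

Open {H1, H4, H5}: assign each demand point to its cheapest open site.
  R1→H1 7×6=42, R2→H5 8×2=16, R3→H1 4×4=16, R4→H5 15×2=30, R5→H4 8×2=16, R6→H4 8×9=72
  haulage cost 192, fixed 19 → total 211.
Compare {H1, H3, H4, H5}: haulage cost 192 + fixed 25 = 217.
Compare {H2, H3, H4, H5}: haulage cost 192 + fixed 26 = 218.
Compare {H2, H4, H5}: haulage cost 199 + fixed 20 = 219.
All other subsets cost ≥ 217. Minimum total cost: 211.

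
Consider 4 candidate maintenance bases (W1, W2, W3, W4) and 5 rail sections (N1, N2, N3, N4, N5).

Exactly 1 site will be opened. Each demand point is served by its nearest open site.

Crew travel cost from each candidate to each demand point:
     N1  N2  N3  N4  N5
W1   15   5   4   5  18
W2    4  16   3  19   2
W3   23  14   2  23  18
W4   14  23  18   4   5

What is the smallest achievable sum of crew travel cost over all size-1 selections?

44

Open {W2}.
  N1→W2 4, N2→W2 16, N3→W2 3, N4→W2 19, N5→W2 2  ⇒ total 44.
Compare {W1}: total 47.
Compare {W4}: total 64.
No size-1 selection does better; minimum is 44.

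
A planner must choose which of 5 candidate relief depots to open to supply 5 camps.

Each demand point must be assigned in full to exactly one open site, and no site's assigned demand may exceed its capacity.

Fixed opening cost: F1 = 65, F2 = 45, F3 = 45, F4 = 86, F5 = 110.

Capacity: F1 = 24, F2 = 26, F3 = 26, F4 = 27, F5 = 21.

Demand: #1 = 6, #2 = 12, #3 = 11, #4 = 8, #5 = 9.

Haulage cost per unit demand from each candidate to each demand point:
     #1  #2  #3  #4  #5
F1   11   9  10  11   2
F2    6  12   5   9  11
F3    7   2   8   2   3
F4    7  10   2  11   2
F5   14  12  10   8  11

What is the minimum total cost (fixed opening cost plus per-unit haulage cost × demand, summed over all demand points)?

Open {F3, F4}; cheapest assignment that respects the capacities:
  F3 (cap 26, load 26): #1, #2, #4 — cost 6×7 + 12×2 + 8×2 = 82
  F4 (cap 27, load 20): #3, #5 — cost 11×2 + 9×2 = 40
  Shipping 122, fixed 131 → total 253.
  Any other capacity-feasible assignment to {F3, F4} ships for at least 122.
Compare {F2, F3, F4}: its best feasible assignment gives total 292.
Compare {F2, F3}: its best feasible assignment gives total 304.
Every other set of open sites that can feasibly serve all demand totals ≥ 292 even under its best assignment. Minimum: 253.

253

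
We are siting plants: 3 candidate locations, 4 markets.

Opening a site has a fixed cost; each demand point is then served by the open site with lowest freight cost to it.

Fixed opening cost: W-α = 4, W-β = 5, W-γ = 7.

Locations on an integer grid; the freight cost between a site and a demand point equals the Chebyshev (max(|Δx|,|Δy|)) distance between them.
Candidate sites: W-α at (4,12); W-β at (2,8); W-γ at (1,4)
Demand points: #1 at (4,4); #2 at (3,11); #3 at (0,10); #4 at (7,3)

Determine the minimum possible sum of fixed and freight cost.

Open {W-β}: assign each demand point to its cheapest open site.
  #1→W-β 4, #2→W-β 3, #3→W-β 2, #4→W-β 5
  freight cost 14, fixed 5 → total 19.
Compare {W-α, W-β}: freight cost 12 + fixed 9 = 21.
Compare {W-α, W-γ}: freight cost 14 + fixed 11 = 25.
Compare {W-β, W-γ}: freight cost 13 + fixed 12 = 25.
All other subsets cost ≥ 21. Minimum total cost: 19.

19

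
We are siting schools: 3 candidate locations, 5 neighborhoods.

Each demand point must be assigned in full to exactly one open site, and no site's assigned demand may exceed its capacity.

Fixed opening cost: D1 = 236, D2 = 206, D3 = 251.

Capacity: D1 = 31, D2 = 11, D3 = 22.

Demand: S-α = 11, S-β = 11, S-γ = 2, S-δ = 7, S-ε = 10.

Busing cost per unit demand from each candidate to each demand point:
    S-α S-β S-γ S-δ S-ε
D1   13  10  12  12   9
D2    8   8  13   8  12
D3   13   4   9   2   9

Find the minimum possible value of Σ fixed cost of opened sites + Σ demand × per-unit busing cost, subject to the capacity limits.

Open {D1, D3}; cheapest assignment that respects the capacities:
  D1 (cap 31, load 21): S-α, S-ε — cost 11×13 + 10×9 = 233
  D3 (cap 22, load 20): S-β, S-γ, S-δ — cost 11×4 + 2×9 + 7×2 = 76
  Shipping 309, fixed 487 → total 796.
  Any other capacity-feasible assignment to {D1, D3} ships for at least 309.
Compare {D1, D2}: its best feasible assignment gives total 838.
Compare {D1, D2, D3}: its best feasible assignment gives total 947.
Every other set of open sites that can feasibly serve all demand totals ≥ 838 even under its best assignment. Minimum: 796.

796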